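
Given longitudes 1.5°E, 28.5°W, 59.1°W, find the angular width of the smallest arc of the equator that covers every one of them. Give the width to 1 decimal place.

Sort the longitudes: -59.1°, -28.5°, +1.5°.
Eastward gaps between consecutive values (wrapping around): 30.6°, 30.0°, 299.4°.
Largest gap = 299.4° ⇒ minimal covering band is its complement: 360° − 299.4° = 60.6°.
Band runs from -59.1° eastward to +1.5°.

60.6°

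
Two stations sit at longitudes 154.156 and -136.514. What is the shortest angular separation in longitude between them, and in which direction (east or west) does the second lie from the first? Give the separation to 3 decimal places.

Raw difference: -136.514 − 154.156 = -290.67°.
Normalise into (−180°, 180°]: -290.67° + 360° = 69.33°.
Positive ⇒ the second point lies to the east; separation 69.330°.

69.330° east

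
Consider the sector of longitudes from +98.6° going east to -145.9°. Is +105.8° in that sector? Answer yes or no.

Yes

Band width going east from +98.6° to -145.9°: ((-145.9 − 98.6) mod 360) = 115.5°.
Offset of +105.8° east of the west edge: ((105.8 − 98.6) mod 360) = 7.2°.
7.2° ≤ 115.5° ⇒ inside.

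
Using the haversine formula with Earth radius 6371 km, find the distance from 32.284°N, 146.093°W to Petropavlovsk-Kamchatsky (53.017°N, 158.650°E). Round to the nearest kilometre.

Δλ = 158.650 − -146.093 = 304.743°; wrapped into (−180°, 180°]: -55.257°.
Δφ = 53.017 − 32.284 = 20.733°.
a = sin²(Δφ/2) + cos φ₁ · cos φ₂ · sin²(Δλ/2) = 0.141751.
c = 2·atan2(√a, √(1−a)) = 0.77203 rad → d = 6371·c ≈ 4918.59 km.

4919 km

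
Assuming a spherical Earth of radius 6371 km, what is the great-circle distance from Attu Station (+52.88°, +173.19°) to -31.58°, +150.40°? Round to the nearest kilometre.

9648 km

Δλ = 150.40 − 173.19 = -22.79°.
Δφ = -31.58 − 52.88 = -84.46°.
a = sin²(Δφ/2) + cos φ₁ · cos φ₂ · sin²(Δλ/2) = 0.471798.
c = 2·atan2(√a, √(1−a)) = 1.51436 rad → d = 6371·c ≈ 9648.00 km.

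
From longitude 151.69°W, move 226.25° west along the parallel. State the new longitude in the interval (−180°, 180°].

Start at -151.69°; shift −226.25° → -377.94°.
-377.94° lies outside (−180°, 180°]; add 360° → -17.94°.

17.94°W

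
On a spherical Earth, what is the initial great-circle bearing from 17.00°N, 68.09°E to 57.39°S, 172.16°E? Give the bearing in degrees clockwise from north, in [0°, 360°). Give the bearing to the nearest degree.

Δλ = 172.16 − 68.09 = 104.07°.
θ = atan2( sin Δλ · cos φ₂ , cos φ₁ · sin φ₂ − sin φ₁ · cos φ₂ · cos Δλ )
  = atan2(0.52275, -0.76725) = 145.732° → normalised to [0°, 360°): 145.732°.

146°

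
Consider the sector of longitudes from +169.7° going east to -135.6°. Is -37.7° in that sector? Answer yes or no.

No

Band width going east from +169.7° to -135.6°: ((-135.6 − 169.7) mod 360) = 54.7°.
Offset of -37.7° east of the west edge: ((-37.7 − 169.7) mod 360) = 152.6°.
152.6° > 54.7° ⇒ outside.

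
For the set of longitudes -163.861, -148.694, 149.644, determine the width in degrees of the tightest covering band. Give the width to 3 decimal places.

Sort the longitudes: -163.861°, -148.694°, +149.644°.
Eastward gaps between consecutive values (wrapping around): 15.167°, 298.338°, 46.495°.
Largest gap = 298.338° ⇒ minimal covering band is its complement: 360° − 298.338° = 61.662°.
Band runs from +149.644° eastward to -148.694°, crossing the antimeridian.

61.662°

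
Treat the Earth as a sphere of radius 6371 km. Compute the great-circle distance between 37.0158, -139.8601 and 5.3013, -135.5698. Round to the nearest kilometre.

Δλ = -135.5698 − -139.8601 = 4.2903°.
Δφ = 5.3013 − 37.0158 = -31.7145°.
a = sin²(Δφ/2) + cos φ₁ · cos φ₂ · sin²(Δλ/2) = 0.075775.
c = 2·atan2(√a, √(1−a)) = 0.55775 rad → d = 6371·c ≈ 3553.40 km.

3553 km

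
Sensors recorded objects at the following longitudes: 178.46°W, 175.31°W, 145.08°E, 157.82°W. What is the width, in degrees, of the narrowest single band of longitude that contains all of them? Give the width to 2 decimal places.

57.10°

Sort the longitudes: -178.46°, -175.31°, -157.82°, +145.08°.
Eastward gaps between consecutive values (wrapping around): 3.15°, 17.49°, 302.90°, 36.46°.
Largest gap = 302.90° ⇒ minimal covering band is its complement: 360° − 302.90° = 57.10°.
Band runs from +145.08° eastward to -157.82°, crossing the antimeridian.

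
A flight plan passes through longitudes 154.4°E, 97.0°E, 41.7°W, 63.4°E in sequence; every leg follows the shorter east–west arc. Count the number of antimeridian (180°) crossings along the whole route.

Leg 1: +154.4° → +97.0°, shortest Δλ = -57.4° (west) — does not cross 180°.
Leg 2: +97.0° → -41.7°, shortest Δλ = -138.7° (west) — does not cross 180°.
Leg 3: -41.7° → +63.4°, shortest Δλ = 105.1° (east) — does not cross 180°.
Total crossings: 0.

0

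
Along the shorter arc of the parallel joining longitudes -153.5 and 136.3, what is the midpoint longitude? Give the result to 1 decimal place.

Signed shortest Δλ from -153.5° to +136.3° is -70.2°.
Midpoint longitude = -153.5° + (-70.2°)/2 = -153.5° − 35.1° = -188.6°.
Normalise into (−180°, 180°]: +171.4°.
(The naïve average (-153.5 + +136.3)/2 = -8.6° is on the wrong side of the globe.)

+171.4°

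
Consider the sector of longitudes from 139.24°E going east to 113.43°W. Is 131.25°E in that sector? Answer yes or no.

Band width going east from +139.24° to -113.43°: ((-113.43 − 139.24) mod 360) = 107.33°.
Offset of +131.25° east of the west edge: ((131.25 − 139.24) mod 360) = 352.01°.
352.01° > 107.33° ⇒ outside.

No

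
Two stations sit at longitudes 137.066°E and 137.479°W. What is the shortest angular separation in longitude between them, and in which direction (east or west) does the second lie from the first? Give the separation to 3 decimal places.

85.455° east

Raw difference: -137.479 − 137.066 = -274.545°.
Normalise into (−180°, 180°]: -274.545° + 360° = 85.455°.
Positive ⇒ the second point lies to the east; separation 85.455°.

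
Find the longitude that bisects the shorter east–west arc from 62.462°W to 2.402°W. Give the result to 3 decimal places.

32.432°W

Signed shortest Δλ from -62.462° to -2.402° is +60.060°.
Midpoint longitude = -62.462° + (+60.060°)/2 = -62.462° + 30.030° = -32.432°.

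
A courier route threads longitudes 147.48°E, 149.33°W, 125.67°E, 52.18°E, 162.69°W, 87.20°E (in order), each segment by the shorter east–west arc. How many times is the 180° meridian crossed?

Leg 1: +147.48° → -149.33°, shortest Δλ = 63.19° (east) — crosses 180°.
Leg 2: -149.33° → +125.67°, shortest Δλ = -85.0° (west) — crosses 180°.
Leg 3: +125.67° → +52.18°, shortest Δλ = -73.49° (west) — does not cross 180°.
Leg 4: +52.18° → -162.69°, shortest Δλ = 145.13° (east) — crosses 180°.
Leg 5: -162.69° → +87.20°, shortest Δλ = -110.11° (west) — crosses 180°.
Total crossings: 4.

4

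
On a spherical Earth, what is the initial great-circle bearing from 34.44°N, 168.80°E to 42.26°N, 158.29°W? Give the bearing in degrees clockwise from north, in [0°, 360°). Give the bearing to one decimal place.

Δλ = -158.29 − 168.80 = -327.09°; wrapped into (−180°, 180°]: 32.91°.
θ = atan2( sin Δλ · cos φ₂ , cos φ₁ · sin φ₂ − sin φ₁ · cos φ₂ · cos Δλ )
  = atan2(0.40211, 0.20323) = 63.188° → normalised to [0°, 360°): 63.188°.

63.2°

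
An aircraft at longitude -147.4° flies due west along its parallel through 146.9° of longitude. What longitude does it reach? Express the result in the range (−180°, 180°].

+65.7°

Start at -147.4°; shift −146.9° → -294.3°.
-294.3° lies outside (−180°, 180°]; add 360° → +65.7°.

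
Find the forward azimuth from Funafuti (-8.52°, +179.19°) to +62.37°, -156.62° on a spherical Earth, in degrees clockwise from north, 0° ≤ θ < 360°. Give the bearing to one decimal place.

11.4°

Δλ = -156.62 − 179.19 = -335.81°; wrapped into (−180°, 180°]: 24.19°.
θ = atan2( sin Δλ · cos φ₂ , cos φ₁ · sin φ₂ − sin φ₁ · cos φ₂ · cos Δλ )
  = atan2(0.19003, 0.93886) = 11.443° → normalised to [0°, 360°): 11.443°.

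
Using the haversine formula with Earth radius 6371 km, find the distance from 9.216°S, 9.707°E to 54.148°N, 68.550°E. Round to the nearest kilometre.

Δλ = 68.550 − 9.707 = 58.843°.
Δφ = 54.148 − -9.216 = 63.364°.
a = sin²(Δφ/2) + cos φ₁ · cos φ₂ · sin²(Δλ/2) = 0.415347.
c = 2·atan2(√a, √(1−a)) = 1.40067 rad → d = 6371·c ≈ 8923.68 km.

8924 km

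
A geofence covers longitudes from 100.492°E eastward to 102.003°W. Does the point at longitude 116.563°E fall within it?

Yes

Band width going east from +100.492° to -102.003°: ((-102.003 − 100.492) mod 360) = 157.505°.
Offset of +116.563° east of the west edge: ((116.563 − 100.492) mod 360) = 16.071°.
16.071° ≤ 157.505° ⇒ inside.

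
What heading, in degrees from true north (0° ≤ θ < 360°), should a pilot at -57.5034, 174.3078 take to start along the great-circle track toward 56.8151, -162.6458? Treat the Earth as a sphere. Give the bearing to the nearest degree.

Δλ = -162.6458 − 174.3078 = -336.9536°; wrapped into (−180°, 180°]: 23.0464°.
θ = atan2( sin Δλ · cos φ₂ , cos φ₁ · sin φ₂ − sin φ₁ · cos φ₂ · cos Δλ )
  = atan2(0.21427, 0.87443) = 13.769° → normalised to [0°, 360°): 13.769°.

14°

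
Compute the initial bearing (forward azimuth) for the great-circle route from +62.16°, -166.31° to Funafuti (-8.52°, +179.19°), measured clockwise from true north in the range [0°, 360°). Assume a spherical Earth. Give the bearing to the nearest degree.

Δλ = 179.19 − -166.31 = 345.50°; wrapped into (−180°, 180°]: -14.50°.
θ = atan2( sin Δλ · cos φ₂ , cos φ₁ · sin φ₂ − sin φ₁ · cos φ₂ · cos Δλ )
  = atan2(-0.24762, -0.91583) = -164.870° → normalised to [0°, 360°): 195.130°.

195°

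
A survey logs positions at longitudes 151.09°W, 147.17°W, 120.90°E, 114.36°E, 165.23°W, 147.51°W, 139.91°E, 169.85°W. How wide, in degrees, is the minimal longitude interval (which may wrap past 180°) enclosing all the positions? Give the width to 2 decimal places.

Sort the longitudes: -169.85°, -165.23°, -151.09°, -147.51°, -147.17°, +114.36°, +120.90°, +139.91°.
Eastward gaps between consecutive values (wrapping around): 4.62°, 14.14°, 3.58°, 0.34°, 261.53°, 6.54°, 19.01°, 50.24°.
Largest gap = 261.53° ⇒ minimal covering band is its complement: 360° − 261.53° = 98.47°.
Band runs from +114.36° eastward to -147.17°, crossing the antimeridian.

98.47°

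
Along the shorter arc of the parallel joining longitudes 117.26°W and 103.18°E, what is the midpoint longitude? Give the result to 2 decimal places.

Signed shortest Δλ from -117.26° to +103.18° is -139.56°.
Midpoint longitude = -117.26° + (-139.56°)/2 = -117.26° − 69.78° = -187.04°.
Normalise into (−180°, 180°]: +172.96°.
(The naïve average (-117.26 + +103.18)/2 = -7.04° is on the wrong side of the globe.)

172.96°E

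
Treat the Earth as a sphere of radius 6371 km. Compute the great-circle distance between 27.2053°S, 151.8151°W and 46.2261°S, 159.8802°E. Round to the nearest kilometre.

4706 km

Δλ = 159.8802 − -151.8151 = 311.6953°; wrapped into (−180°, 180°]: -48.3047°.
Δφ = -46.2261 − -27.2053 = -19.0208°.
a = sin²(Δφ/2) + cos φ₁ · cos φ₂ · sin²(Δλ/2) = 0.130308.
c = 2·atan2(√a, √(1−a)) = 0.73864 rad → d = 6371·c ≈ 4705.87 km.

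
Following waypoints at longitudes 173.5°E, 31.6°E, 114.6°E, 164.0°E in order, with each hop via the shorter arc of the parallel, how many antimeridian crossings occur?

0

Leg 1: +173.5° → +31.6°, shortest Δλ = -141.9° (west) — does not cross 180°.
Leg 2: +31.6° → +114.6°, shortest Δλ = 83.0° (east) — does not cross 180°.
Leg 3: +114.6° → +164.0°, shortest Δλ = 49.4° (east) — does not cross 180°.
Total crossings: 0.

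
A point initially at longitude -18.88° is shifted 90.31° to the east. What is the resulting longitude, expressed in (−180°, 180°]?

Start at -18.88°; shift +90.31° → +71.43°.
+71.43° already lies in (−180°, 180°].

+71.43°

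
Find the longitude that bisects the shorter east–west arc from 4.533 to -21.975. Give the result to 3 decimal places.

-8.721°

Signed shortest Δλ from +4.533° to -21.975° is -26.508°.
Midpoint longitude = +4.533° + (-26.508°)/2 = +4.533° − 13.254° = -8.721°.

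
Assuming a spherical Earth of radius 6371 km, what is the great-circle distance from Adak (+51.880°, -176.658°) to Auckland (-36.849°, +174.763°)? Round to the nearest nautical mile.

5346 nmi

Δλ = 174.763 − -176.658 = 351.421°; wrapped into (−180°, 180°]: -8.579°.
Δφ = -36.849 − 51.880 = -88.729°.
a = sin²(Δφ/2) + cos φ₁ · cos φ₂ · sin²(Δλ/2) = 0.491673.
c = 2·atan2(√a, √(1−a)) = 1.55414 rad → d = 6371·c ≈ 9901.43 km ≈ 5346.35 nmi.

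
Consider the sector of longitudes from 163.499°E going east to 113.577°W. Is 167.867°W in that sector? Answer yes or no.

Band width going east from +163.499° to -113.577°: ((-113.577 − 163.499) mod 360) = 82.924°.
Offset of -167.867° east of the west edge: ((-167.867 − 163.499) mod 360) = 28.634°.
28.634° ≤ 82.924° ⇒ inside.

Yes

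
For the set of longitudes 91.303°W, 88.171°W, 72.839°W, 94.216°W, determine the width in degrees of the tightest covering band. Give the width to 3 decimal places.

21.377°

Sort the longitudes: -94.216°, -91.303°, -88.171°, -72.839°.
Eastward gaps between consecutive values (wrapping around): 2.913°, 3.132°, 15.332°, 338.623°.
Largest gap = 338.623° ⇒ minimal covering band is its complement: 360° − 338.623° = 21.377°.
Band runs from -94.216° eastward to -72.839°.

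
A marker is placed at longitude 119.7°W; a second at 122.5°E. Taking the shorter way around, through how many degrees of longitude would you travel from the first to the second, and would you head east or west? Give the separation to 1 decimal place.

Raw difference: 122.5 − -119.7 = 242.2°.
Normalise into (−180°, 180°]: 242.2° − 360° = -117.8°.
Negative ⇒ the second point lies to the west; separation 117.8°.

117.8° west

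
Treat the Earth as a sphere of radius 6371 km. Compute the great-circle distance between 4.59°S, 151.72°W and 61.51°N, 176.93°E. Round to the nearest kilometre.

Δλ = 176.93 − -151.72 = 328.65°; wrapped into (−180°, 180°]: -31.35°.
Δφ = 61.51 − -4.59 = 66.10°.
a = sin²(Δφ/2) + cos φ₁ · cos φ₂ · sin²(Δλ/2) = 0.332138.
c = 2·atan2(√a, √(1−a)) = 1.22842 rad → d = 6371·c ≈ 7826.28 km.

7826 km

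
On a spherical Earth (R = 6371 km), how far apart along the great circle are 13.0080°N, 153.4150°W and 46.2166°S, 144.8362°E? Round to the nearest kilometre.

Δλ = 144.8362 − -153.4150 = 298.2512°; wrapped into (−180°, 180°]: -61.7488°.
Δφ = -46.2166 − 13.0080 = -59.2246°.
a = sin²(Δφ/2) + cos φ₁ · cos φ₂ · sin²(Δλ/2) = 0.421695.
c = 2·atan2(√a, √(1−a)) = 1.41354 rad → d = 6371·c ≈ 9005.66 km.

9006 km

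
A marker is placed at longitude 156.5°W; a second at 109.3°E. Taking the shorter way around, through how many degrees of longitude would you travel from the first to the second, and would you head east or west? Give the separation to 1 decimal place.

Raw difference: 109.3 − -156.5 = 265.8°.
Normalise into (−180°, 180°]: 265.8° − 360° = -94.2°.
Negative ⇒ the second point lies to the west; separation 94.2°.

94.2° west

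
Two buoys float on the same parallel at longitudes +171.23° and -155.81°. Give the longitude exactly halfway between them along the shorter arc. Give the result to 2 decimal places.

-172.29°

Signed shortest Δλ from +171.23° to -155.81° is +32.96°.
Midpoint longitude = +171.23° + (+32.96°)/2 = +171.23° + 16.48° = +187.71°.
Normalise into (−180°, 180°]: -172.29°.
(The naïve average (+171.23 + -155.81)/2 = 7.71° is on the wrong side of the globe.)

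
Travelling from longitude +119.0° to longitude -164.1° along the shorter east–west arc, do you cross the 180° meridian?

Naïve |-164.1 − 119.0| = 283.1° > 180°, so the shorter arc goes the other way round — across 180°.
Signed shortest Δλ = ((-164.1 − 119.0 + 180) mod 360) − 180 = 76.9°.
Going east by 76.9° from +119.0° passes through 180° before reaching -164.1°.

Yes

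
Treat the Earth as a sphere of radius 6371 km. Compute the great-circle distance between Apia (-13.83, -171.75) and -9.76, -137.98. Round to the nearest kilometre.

Δλ = -137.98 − -171.75 = 33.77°.
Δφ = -9.76 − -13.83 = 4.07°.
a = sin²(Δφ/2) + cos φ₁ · cos φ₂ · sin²(Δλ/2) = 0.081992.
c = 2·atan2(√a, √(1−a)) = 0.58081 rad → d = 6371·c ≈ 3700.36 km.

3700 km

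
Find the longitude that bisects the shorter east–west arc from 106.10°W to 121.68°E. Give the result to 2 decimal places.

172.21°W

Signed shortest Δλ from -106.10° to +121.68° is -132.22°.
Midpoint longitude = -106.10° + (-132.22°)/2 = -106.10° − 66.11° = -172.21°.
(The naïve average (-106.10 + +121.68)/2 = 7.79° is on the wrong side of the globe.)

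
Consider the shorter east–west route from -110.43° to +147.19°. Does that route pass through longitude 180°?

Yes

Naïve |147.19 − -110.43| = 257.62° > 180°, so the shorter arc goes the other way round — across 180°.
Signed shortest Δλ = ((147.19 − -110.43 + 180) mod 360) − 180 = -102.38°.
Going west by 102.38° from -110.43° passes through 180° before reaching +147.19°.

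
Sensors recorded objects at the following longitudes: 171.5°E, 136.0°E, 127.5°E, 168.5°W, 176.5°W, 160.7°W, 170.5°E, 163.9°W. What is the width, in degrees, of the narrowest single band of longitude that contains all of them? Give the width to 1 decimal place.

Sort the longitudes: -176.5°, -168.5°, -163.9°, -160.7°, +127.5°, +136.0°, +170.5°, +171.5°.
Eastward gaps between consecutive values (wrapping around): 8.0°, 4.6°, 3.2°, 288.2°, 8.5°, 34.5°, 1.0°, 12.0°.
Largest gap = 288.2° ⇒ minimal covering band is its complement: 360° − 288.2° = 71.8°.
Band runs from +127.5° eastward to -160.7°, crossing the antimeridian.

71.8°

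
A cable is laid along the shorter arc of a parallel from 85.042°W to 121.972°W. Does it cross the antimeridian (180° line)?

No

Signed shortest Δλ = ((-121.972 − -85.042 + 180) mod 360) − 180 = -36.93°.
Going west by 36.93° from -85.042° reaches -121.972° without touching 180°.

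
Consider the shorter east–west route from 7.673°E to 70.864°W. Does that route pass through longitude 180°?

No

Signed shortest Δλ = ((-70.864 − 7.673 + 180) mod 360) − 180 = -78.537°.
Going west by 78.537° from +7.673° reaches -70.864° without touching 180°.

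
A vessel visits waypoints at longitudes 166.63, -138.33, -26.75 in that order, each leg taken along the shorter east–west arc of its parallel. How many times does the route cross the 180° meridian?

Leg 1: +166.63° → -138.33°, shortest Δλ = 55.04° (east) — crosses 180°.
Leg 2: -138.33° → -26.75°, shortest Δλ = 111.58° (east) — does not cross 180°.
Total crossings: 1.

1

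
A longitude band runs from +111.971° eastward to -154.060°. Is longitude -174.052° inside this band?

Band width going east from +111.971° to -154.060°: ((-154.060 − 111.971) mod 360) = 93.969°.
Offset of -174.052° east of the west edge: ((-174.052 − 111.971) mod 360) = 73.977°.
73.977° ≤ 93.969° ⇒ inside.

Yes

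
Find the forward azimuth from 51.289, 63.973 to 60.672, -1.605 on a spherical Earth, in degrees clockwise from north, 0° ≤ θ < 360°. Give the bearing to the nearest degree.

Δλ = -1.605 − 63.973 = -65.578°.
θ = atan2( sin Δλ · cos φ₂ , cos φ₁ · sin φ₂ − sin φ₁ · cos φ₂ · cos Δλ )
  = atan2(-0.44598, 0.38721) = -49.035° → normalised to [0°, 360°): 310.965°.

311°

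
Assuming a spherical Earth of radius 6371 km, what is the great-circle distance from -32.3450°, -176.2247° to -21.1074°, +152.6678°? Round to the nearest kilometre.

3317 km

Δλ = 152.6678 − -176.2247 = 328.8925°; wrapped into (−180°, 180°]: -31.1075°.
Δφ = -21.1074 − -32.3450 = 11.2376°.
a = sin²(Δφ/2) + cos φ₁ · cos φ₂ · sin²(Δλ/2) = 0.066255.
c = 2·atan2(√a, √(1−a)) = 0.52066 rad → d = 6371·c ≈ 3317.14 km.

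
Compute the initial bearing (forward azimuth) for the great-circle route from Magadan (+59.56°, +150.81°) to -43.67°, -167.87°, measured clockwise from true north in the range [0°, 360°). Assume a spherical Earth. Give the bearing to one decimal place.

149.7°

Δλ = -167.87 − 150.81 = -318.68°; wrapped into (−180°, 180°]: 41.32°.
θ = atan2( sin Δλ · cos φ₂ , cos φ₁ · sin φ₂ − sin φ₁ · cos φ₂ · cos Δλ )
  = atan2(0.47759, -0.81820) = 149.728° → normalised to [0°, 360°): 149.728°.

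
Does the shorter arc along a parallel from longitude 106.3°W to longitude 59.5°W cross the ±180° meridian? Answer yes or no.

Signed shortest Δλ = ((-59.5 − -106.3 + 180) mod 360) − 180 = 46.8°.
Going east by 46.8° from -106.3° reaches -59.5° without touching 180°.

No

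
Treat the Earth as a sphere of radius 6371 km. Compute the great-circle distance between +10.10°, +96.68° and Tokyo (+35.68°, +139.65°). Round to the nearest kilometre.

5179 km

Δλ = 139.65 − 96.68 = 42.97°.
Δφ = 35.68 − 10.10 = 25.58°.
a = sin²(Δφ/2) + cos φ₁ · cos φ₂ · sin²(Δλ/2) = 0.156284.
c = 2·atan2(√a, √(1−a)) = 0.81285 rad → d = 6371·c ≈ 5178.66 km.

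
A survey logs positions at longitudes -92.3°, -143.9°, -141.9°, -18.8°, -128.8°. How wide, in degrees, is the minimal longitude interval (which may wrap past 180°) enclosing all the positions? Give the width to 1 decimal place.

Sort the longitudes: -143.9°, -141.9°, -128.8°, -92.3°, -18.8°.
Eastward gaps between consecutive values (wrapping around): 2.0°, 13.1°, 36.5°, 73.5°, 234.9°.
Largest gap = 234.9° ⇒ minimal covering band is its complement: 360° − 234.9° = 125.1°.
Band runs from -143.9° eastward to -18.8°.

125.1°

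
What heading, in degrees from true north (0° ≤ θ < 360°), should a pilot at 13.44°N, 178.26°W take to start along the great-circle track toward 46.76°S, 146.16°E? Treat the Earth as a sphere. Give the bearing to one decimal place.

205.4°

Δλ = 146.16 − -178.26 = 324.42°; wrapped into (−180°, 180°]: -35.58°.
θ = atan2( sin Δλ · cos φ₂ , cos φ₁ · sin φ₂ − sin φ₁ · cos φ₂ · cos Δλ )
  = atan2(-0.39859, -0.83804) = -154.563° → normalised to [0°, 360°): 205.437°.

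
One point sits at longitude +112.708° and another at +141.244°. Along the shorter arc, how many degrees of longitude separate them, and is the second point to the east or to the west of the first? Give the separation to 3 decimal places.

28.536° east

Raw difference: 141.244 − 112.708 = 28.536°.
Normalise into (−180°, 180°]: 28.536° stays 28.536°.
Positive ⇒ the second point lies to the east; separation 28.536°.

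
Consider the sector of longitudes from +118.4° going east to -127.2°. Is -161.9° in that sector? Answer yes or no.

Band width going east from +118.4° to -127.2°: ((-127.2 − 118.4) mod 360) = 114.4°.
Offset of -161.9° east of the west edge: ((-161.9 − 118.4) mod 360) = 79.7°.
79.7° ≤ 114.4° ⇒ inside.

Yes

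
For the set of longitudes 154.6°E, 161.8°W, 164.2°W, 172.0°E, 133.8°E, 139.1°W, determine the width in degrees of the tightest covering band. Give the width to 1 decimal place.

87.1°

Sort the longitudes: -164.2°, -161.8°, -139.1°, +133.8°, +154.6°, +172.0°.
Eastward gaps between consecutive values (wrapping around): 2.4°, 22.7°, 272.9°, 20.8°, 17.4°, 23.8°.
Largest gap = 272.9° ⇒ minimal covering band is its complement: 360° − 272.9° = 87.1°.
Band runs from +133.8° eastward to -139.1°, crossing the antimeridian.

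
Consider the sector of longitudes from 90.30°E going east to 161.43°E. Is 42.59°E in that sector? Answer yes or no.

Band width going east from +90.30° to +161.43°: ((161.43 − 90.30) mod 360) = 71.13°.
Offset of +42.59° east of the west edge: ((42.59 − 90.30) mod 360) = 312.29°.
312.29° > 71.13° ⇒ outside.

No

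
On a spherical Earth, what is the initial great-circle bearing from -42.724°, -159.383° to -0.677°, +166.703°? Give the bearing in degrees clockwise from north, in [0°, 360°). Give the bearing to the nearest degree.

Δλ = 166.703 − -159.383 = 326.086°; wrapped into (−180°, 180°]: -33.914°.
θ = atan2( sin Δλ · cos φ₂ , cos φ₁ · sin φ₂ − sin φ₁ · cos φ₂ · cos Δλ )
  = atan2(-0.55791, 0.55432) = -45.185° → normalised to [0°, 360°): 314.815°.

315°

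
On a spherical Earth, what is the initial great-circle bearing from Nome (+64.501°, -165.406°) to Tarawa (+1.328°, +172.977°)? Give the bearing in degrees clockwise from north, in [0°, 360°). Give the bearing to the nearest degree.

Δλ = 172.977 − -165.406 = 338.383°; wrapped into (−180°, 180°]: -21.617°.
θ = atan2( sin Δλ · cos φ₂ , cos φ₁ · sin φ₂ − sin φ₁ · cos φ₂ · cos Δλ )
  = atan2(-0.36830, -0.82891) = -156.043° → normalised to [0°, 360°): 203.957°.

204°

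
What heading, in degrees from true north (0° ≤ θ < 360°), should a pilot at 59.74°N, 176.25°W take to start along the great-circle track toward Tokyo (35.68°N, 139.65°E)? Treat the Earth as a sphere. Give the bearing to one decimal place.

Δλ = 139.65 − -176.25 = 315.90°; wrapped into (−180°, 180°]: -44.10°.
θ = atan2( sin Δλ · cos φ₂ , cos φ₁ · sin φ₂ − sin φ₁ · cos φ₂ · cos Δλ )
  = atan2(-0.56528, -0.20993) = -110.373° → normalised to [0°, 360°): 249.627°.

249.6°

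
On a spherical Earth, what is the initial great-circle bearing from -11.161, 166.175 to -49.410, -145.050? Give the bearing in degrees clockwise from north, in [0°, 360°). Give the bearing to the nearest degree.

Δλ = -145.050 − 166.175 = -311.225°; wrapped into (−180°, 180°]: 48.775°.
θ = atan2( sin Δλ · cos φ₂ , cos φ₁ · sin φ₂ − sin φ₁ · cos φ₂ · cos Δλ )
  = atan2(0.48937, -0.66202) = 143.528° → normalised to [0°, 360°): 143.528°.

144°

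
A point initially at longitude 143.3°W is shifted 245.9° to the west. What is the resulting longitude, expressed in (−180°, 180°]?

Start at -143.3°; shift −245.9° → -389.2°.
-389.2° lies outside (−180°, 180°]; add 360° → -29.2°.

29.2°W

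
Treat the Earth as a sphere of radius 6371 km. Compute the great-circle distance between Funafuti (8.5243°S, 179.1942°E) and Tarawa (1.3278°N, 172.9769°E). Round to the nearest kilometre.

1294 km

Δλ = 172.9769 − 179.1942 = -6.2173°.
Δφ = 1.3278 − -8.5243 = 9.8521°.
a = sin²(Δφ/2) + cos φ₁ · cos φ₂ · sin²(Δλ/2) = 0.010281.
c = 2·atan2(√a, √(1−a)) = 0.20314 rad → d = 6371·c ≈ 1294.22 km.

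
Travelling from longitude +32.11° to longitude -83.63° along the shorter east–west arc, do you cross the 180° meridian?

No

Signed shortest Δλ = ((-83.63 − 32.11 + 180) mod 360) − 180 = -115.74°.
Going west by 115.74° from +32.11° reaches -83.63° without touching 180°.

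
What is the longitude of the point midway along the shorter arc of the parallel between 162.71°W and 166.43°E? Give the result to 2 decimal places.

Signed shortest Δλ from -162.71° to +166.43° is -30.86°.
Midpoint longitude = -162.71° + (-30.86°)/2 = -162.71° − 15.43° = -178.14°.
(The naïve average (-162.71 + +166.43)/2 = 1.86° is on the wrong side of the globe.)

178.14°W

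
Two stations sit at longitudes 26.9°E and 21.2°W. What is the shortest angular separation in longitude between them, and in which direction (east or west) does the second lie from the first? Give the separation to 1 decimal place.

48.1° west

Raw difference: -21.2 − 26.9 = -48.1°.
Normalise into (−180°, 180°]: -48.1° stays -48.1°.
Negative ⇒ the second point lies to the west; separation 48.1°.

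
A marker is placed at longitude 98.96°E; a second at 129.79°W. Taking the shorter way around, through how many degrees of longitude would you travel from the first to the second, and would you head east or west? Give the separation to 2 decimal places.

Raw difference: -129.79 − 98.96 = -228.75°.
Normalise into (−180°, 180°]: -228.75° + 360° = 131.25°.
Positive ⇒ the second point lies to the east; separation 131.25°.

131.25° east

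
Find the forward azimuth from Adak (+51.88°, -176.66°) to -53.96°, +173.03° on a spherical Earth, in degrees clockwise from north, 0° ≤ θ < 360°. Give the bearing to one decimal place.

186.3°

Δλ = 173.03 − -176.66 = 349.69°; wrapped into (−180°, 180°]: -10.31°.
θ = atan2( sin Δλ · cos φ₂ , cos φ₁ · sin φ₂ − sin φ₁ · cos φ₂ · cos Δλ )
  = atan2(-0.10530, -0.95455) = -173.705° → normalised to [0°, 360°): 186.295°.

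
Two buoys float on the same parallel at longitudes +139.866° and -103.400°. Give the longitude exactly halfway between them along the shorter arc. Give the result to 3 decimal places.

Signed shortest Δλ from +139.866° to -103.400° is +116.734°.
Midpoint longitude = +139.866° + (+116.734°)/2 = +139.866° + 58.367° = +198.233°.
Normalise into (−180°, 180°]: -161.767°.
(The naïve average (+139.866 + -103.400)/2 = 18.233° is on the wrong side of the globe.)

-161.767°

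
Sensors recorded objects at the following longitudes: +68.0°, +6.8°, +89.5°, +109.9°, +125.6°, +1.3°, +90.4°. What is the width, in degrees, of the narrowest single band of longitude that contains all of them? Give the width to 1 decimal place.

Sort the longitudes: +1.3°, +6.8°, +68.0°, +89.5°, +90.4°, +109.9°, +125.6°.
Eastward gaps between consecutive values (wrapping around): 5.5°, 61.2°, 21.5°, 0.9°, 19.5°, 15.7°, 235.7°.
Largest gap = 235.7° ⇒ minimal covering band is its complement: 360° − 235.7° = 124.3°.
Band runs from +1.3° eastward to +125.6°.

124.3°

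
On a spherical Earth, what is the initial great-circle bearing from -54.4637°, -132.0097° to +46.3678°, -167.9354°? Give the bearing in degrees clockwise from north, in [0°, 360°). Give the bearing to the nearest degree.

Δλ = -167.9354 − -132.0097 = -35.9257°.
θ = atan2( sin Δλ · cos φ₂ , cos φ₁ · sin φ₂ − sin φ₁ · cos φ₂ · cos Δλ )
  = atan2(-0.40486, 0.87537) = -24.821° → normalised to [0°, 360°): 335.179°.

335°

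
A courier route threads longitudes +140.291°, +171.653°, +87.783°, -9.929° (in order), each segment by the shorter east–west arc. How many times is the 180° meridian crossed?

0

Leg 1: +140.291° → +171.653°, shortest Δλ = 31.362° (east) — does not cross 180°.
Leg 2: +171.653° → +87.783°, shortest Δλ = -83.87° (west) — does not cross 180°.
Leg 3: +87.783° → -9.929°, shortest Δλ = -97.712° (west) — does not cross 180°.
Total crossings: 0.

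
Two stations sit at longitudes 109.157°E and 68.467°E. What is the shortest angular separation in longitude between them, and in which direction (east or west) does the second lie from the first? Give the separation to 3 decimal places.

40.690° west

Raw difference: 68.467 − 109.157 = -40.69°.
Normalise into (−180°, 180°]: -40.69° stays -40.69°.
Negative ⇒ the second point lies to the west; separation 40.690°.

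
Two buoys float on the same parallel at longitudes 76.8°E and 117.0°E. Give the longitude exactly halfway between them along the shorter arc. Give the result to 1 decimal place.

96.9°E

Signed shortest Δλ from +76.8° to +117.0° is +40.2°.
Midpoint longitude = +76.8° + (+40.2°)/2 = +76.8° + 20.1° = +96.9°.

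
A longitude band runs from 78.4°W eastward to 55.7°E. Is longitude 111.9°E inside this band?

Band width going east from -78.4° to +55.7°: ((55.7 − -78.4) mod 360) = 134.1°.
Offset of +111.9° east of the west edge: ((111.9 − -78.4) mod 360) = 190.3°.
190.3° > 134.1° ⇒ outside.

No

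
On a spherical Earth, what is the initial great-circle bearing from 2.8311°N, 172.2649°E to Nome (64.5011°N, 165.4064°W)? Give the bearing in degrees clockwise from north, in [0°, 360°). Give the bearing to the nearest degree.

Δλ = -165.4064 − 172.2649 = -337.6713°; wrapped into (−180°, 180°]: 22.3287°.
θ = atan2( sin Δλ · cos φ₂ , cos φ₁ · sin φ₂ − sin φ₁ · cos φ₂ · cos Δλ )
  = atan2(0.16355, 0.88182) = 10.507° → normalised to [0°, 360°): 10.507°.

11°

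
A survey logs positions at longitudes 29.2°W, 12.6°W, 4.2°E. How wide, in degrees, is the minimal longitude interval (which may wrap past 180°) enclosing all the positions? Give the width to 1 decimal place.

33.4°

Sort the longitudes: -29.2°, -12.6°, +4.2°.
Eastward gaps between consecutive values (wrapping around): 16.6°, 16.8°, 326.6°.
Largest gap = 326.6° ⇒ minimal covering band is its complement: 360° − 326.6° = 33.4°.
Band runs from -29.2° eastward to +4.2°.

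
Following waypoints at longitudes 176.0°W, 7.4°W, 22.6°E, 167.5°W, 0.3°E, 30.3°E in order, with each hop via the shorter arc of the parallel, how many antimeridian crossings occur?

1

Leg 1: -176.0° → -7.4°, shortest Δλ = 168.6° (east) — does not cross 180°.
Leg 2: -7.4° → +22.6°, shortest Δλ = 30.0° (east) — does not cross 180°.
Leg 3: +22.6° → -167.5°, shortest Δλ = 169.9° (east) — crosses 180°.
Leg 4: -167.5° → +0.3°, shortest Δλ = 167.8° (east) — does not cross 180°.
Leg 5: +0.3° → +30.3°, shortest Δλ = 30.0° (east) — does not cross 180°.
Total crossings: 1.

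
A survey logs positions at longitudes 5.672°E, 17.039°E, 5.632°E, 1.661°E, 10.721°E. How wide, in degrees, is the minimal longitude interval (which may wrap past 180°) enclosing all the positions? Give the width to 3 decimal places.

Sort the longitudes: +1.661°, +5.632°, +5.672°, +10.721°, +17.039°.
Eastward gaps between consecutive values (wrapping around): 3.971°, 0.040°, 5.049°, 6.318°, 344.622°.
Largest gap = 344.622° ⇒ minimal covering band is its complement: 360° − 344.622° = 15.378°.
Band runs from +1.661° eastward to +17.039°.

15.378°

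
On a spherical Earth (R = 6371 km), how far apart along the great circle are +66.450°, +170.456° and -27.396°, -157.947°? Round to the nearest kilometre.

Δλ = -157.947 − 170.456 = -328.403°; wrapped into (−180°, 180°]: 31.597°.
Δφ = -27.396 − 66.450 = -93.846°.
a = sin²(Δφ/2) + cos φ₁ · cos φ₂ · sin²(Δλ/2) = 0.559832.
c = 2·atan2(√a, √(1−a)) = 1.69075 rad → d = 6371·c ≈ 10771.75 km.

10772 km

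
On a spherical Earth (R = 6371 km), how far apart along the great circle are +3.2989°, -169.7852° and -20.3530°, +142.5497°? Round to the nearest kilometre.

5825 km

Δλ = 142.5497 − -169.7852 = 312.3349°; wrapped into (−180°, 180°]: -47.6651°.
Δφ = -20.3530 − 3.2989 = -23.6519°.
a = sin²(Δφ/2) + cos φ₁ · cos φ₂ · sin²(Δλ/2) = 0.194822.
c = 2·atan2(√a, √(1−a)) = 0.91429 rad → d = 6371·c ≈ 5824.92 km.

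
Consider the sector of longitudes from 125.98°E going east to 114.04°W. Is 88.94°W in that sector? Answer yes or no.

No

Band width going east from +125.98° to -114.04°: ((-114.04 − 125.98) mod 360) = 119.98°.
Offset of -88.94° east of the west edge: ((-88.94 − 125.98) mod 360) = 145.08°.
145.08° > 119.98° ⇒ outside.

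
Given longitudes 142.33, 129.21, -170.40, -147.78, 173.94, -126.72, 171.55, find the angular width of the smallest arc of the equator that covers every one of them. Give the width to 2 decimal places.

Sort the longitudes: -170.40°, -147.78°, -126.72°, +129.21°, +142.33°, +171.55°, +173.94°.
Eastward gaps between consecutive values (wrapping around): 22.62°, 21.06°, 255.93°, 13.12°, 29.22°, 2.39°, 15.66°.
Largest gap = 255.93° ⇒ minimal covering band is its complement: 360° − 255.93° = 104.07°.
Band runs from +129.21° eastward to -126.72°, crossing the antimeridian.

104.07°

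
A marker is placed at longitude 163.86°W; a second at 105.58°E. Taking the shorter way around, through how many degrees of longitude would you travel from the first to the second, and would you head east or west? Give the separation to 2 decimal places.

Raw difference: 105.58 − -163.86 = 269.44°.
Normalise into (−180°, 180°]: 269.44° − 360° = -90.56°.
Negative ⇒ the second point lies to the west; separation 90.56°.

90.56° west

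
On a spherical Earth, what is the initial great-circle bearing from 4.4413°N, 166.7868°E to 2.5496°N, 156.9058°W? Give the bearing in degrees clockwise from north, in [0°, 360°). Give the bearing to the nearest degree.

92°

Δλ = -156.9058 − 166.7868 = -323.6926°; wrapped into (−180°, 180°]: 36.3074°.
θ = atan2( sin Δλ · cos φ₂ , cos φ₁ · sin φ₂ − sin φ₁ · cos φ₂ · cos Δλ )
  = atan2(0.59153, -0.01799) = 91.742° → normalised to [0°, 360°): 91.742°.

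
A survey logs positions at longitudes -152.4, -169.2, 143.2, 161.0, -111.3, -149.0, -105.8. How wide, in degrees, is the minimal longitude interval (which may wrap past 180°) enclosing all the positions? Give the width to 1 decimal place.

111.0°

Sort the longitudes: -169.2°, -152.4°, -149.0°, -111.3°, -105.8°, +143.2°, +161.0°.
Eastward gaps between consecutive values (wrapping around): 16.8°, 3.4°, 37.7°, 5.5°, 249.0°, 17.8°, 29.8°.
Largest gap = 249.0° ⇒ minimal covering band is its complement: 360° − 249.0° = 111.0°.
Band runs from +143.2° eastward to -105.8°, crossing the antimeridian.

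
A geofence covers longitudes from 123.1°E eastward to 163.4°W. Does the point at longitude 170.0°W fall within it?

Band width going east from +123.1° to -163.4°: ((-163.4 − 123.1) mod 360) = 73.5°.
Offset of -170.0° east of the west edge: ((-170.0 − 123.1) mod 360) = 66.9°.
66.9° ≤ 73.5° ⇒ inside.

Yes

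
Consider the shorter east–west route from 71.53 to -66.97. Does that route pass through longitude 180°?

No

Signed shortest Δλ = ((-66.97 − 71.53 + 180) mod 360) − 180 = -138.5°.
Going west by 138.5° from +71.53° reaches -66.97° without touching 180°.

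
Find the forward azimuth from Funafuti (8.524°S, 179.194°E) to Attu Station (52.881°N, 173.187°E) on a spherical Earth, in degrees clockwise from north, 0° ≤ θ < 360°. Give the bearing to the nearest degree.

Δλ = 173.187 − 179.194 = -6.007°.
θ = atan2( sin Δλ · cos φ₂ , cos φ₁ · sin φ₂ − sin φ₁ · cos φ₂ · cos Δλ )
  = atan2(-0.06315, 0.87753) = -4.116° → normalised to [0°, 360°): 355.884°.

356°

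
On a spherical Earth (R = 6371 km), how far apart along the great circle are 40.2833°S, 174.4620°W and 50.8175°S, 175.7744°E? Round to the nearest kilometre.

1394 km

Δλ = 175.7744 − -174.4620 = 350.2364°; wrapped into (−180°, 180°]: -9.7636°.
Δφ = -50.8175 − -40.2833 = -10.5342°.
a = sin²(Δφ/2) + cos φ₁ · cos φ₂ · sin²(Δλ/2) = 0.011917.
c = 2·atan2(√a, √(1−a)) = 0.21877 rad → d = 6371·c ≈ 1393.79 km.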